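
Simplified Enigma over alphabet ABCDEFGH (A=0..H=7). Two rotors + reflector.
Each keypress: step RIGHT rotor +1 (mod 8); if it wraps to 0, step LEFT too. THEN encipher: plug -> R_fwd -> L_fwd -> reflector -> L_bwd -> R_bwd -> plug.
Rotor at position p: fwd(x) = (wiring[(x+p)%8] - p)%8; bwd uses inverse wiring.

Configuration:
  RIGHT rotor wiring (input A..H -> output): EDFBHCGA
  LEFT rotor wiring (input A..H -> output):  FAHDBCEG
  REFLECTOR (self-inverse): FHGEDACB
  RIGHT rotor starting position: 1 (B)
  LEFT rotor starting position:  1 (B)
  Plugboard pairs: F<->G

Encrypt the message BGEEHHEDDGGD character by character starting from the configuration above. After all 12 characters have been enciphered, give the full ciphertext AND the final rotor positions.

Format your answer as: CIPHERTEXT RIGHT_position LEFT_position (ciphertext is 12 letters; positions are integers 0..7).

Answer: CHDCABAGAHDF 5 2

Derivation:
Char 1 ('B'): step: R->2, L=1; B->plug->B->R->H->L->E->refl->D->L'->F->R'->C->plug->C
Char 2 ('G'): step: R->3, L=1; G->plug->F->R->B->L->G->refl->C->L'->C->R'->H->plug->H
Char 3 ('E'): step: R->4, L=1; E->plug->E->R->A->L->H->refl->B->L'->E->R'->D->plug->D
Char 4 ('E'): step: R->5, L=1; E->plug->E->R->G->L->F->refl->A->L'->D->R'->C->plug->C
Char 5 ('H'): step: R->6, L=1; H->plug->H->R->E->L->B->refl->H->L'->A->R'->A->plug->A
Char 6 ('H'): step: R->7, L=1; H->plug->H->R->H->L->E->refl->D->L'->F->R'->B->plug->B
Char 7 ('E'): step: R->0, L->2 (L advanced); E->plug->E->R->H->L->G->refl->C->L'->E->R'->A->plug->A
Char 8 ('D'): step: R->1, L=2; D->plug->D->R->G->L->D->refl->E->L'->F->R'->F->plug->G
Char 9 ('D'): step: R->2, L=2; D->plug->D->R->A->L->F->refl->A->L'->D->R'->A->plug->A
Char 10 ('G'): step: R->3, L=2; G->plug->F->R->B->L->B->refl->H->L'->C->R'->H->plug->H
Char 11 ('G'): step: R->4, L=2; G->plug->F->R->H->L->G->refl->C->L'->E->R'->D->plug->D
Char 12 ('D'): step: R->5, L=2; D->plug->D->R->H->L->G->refl->C->L'->E->R'->G->plug->F
Final: ciphertext=CHDCABAGAHDF, RIGHT=5, LEFT=2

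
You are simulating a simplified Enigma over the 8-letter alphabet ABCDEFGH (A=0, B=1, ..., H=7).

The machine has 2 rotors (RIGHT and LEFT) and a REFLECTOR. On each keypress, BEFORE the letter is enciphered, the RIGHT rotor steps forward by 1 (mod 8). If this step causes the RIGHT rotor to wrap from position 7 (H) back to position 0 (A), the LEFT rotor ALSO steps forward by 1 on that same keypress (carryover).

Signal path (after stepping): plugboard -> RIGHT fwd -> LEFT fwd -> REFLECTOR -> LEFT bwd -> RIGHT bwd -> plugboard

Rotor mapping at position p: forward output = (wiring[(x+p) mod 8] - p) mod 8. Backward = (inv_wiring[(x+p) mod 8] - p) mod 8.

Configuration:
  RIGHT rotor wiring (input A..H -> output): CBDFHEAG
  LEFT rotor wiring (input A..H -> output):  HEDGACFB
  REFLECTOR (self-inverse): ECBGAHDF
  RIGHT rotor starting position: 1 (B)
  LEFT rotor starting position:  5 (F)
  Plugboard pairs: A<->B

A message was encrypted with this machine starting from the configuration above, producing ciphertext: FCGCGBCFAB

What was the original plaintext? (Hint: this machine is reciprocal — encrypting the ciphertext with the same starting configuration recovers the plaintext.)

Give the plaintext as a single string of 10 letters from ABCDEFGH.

Answer: GBFHBGAGBG

Derivation:
Char 1 ('F'): step: R->2, L=5; F->plug->F->R->E->L->H->refl->F->L'->A->R'->G->plug->G
Char 2 ('C'): step: R->3, L=5; C->plug->C->R->B->L->A->refl->E->L'->C->R'->A->plug->B
Char 3 ('G'): step: R->4, L=5; G->plug->G->R->H->L->D->refl->G->L'->F->R'->F->plug->F
Char 4 ('C'): step: R->5, L=5; C->plug->C->R->B->L->A->refl->E->L'->C->R'->H->plug->H
Char 5 ('G'): step: R->6, L=5; G->plug->G->R->B->L->A->refl->E->L'->C->R'->A->plug->B
Char 6 ('B'): step: R->7, L=5; B->plug->A->R->H->L->D->refl->G->L'->F->R'->G->plug->G
Char 7 ('C'): step: R->0, L->6 (L advanced); C->plug->C->R->D->L->G->refl->D->L'->B->R'->B->plug->A
Char 8 ('F'): step: R->1, L=6; F->plug->F->R->H->L->E->refl->A->L'->F->R'->G->plug->G
Char 9 ('A'): step: R->2, L=6; A->plug->B->R->D->L->G->refl->D->L'->B->R'->A->plug->B
Char 10 ('B'): step: R->3, L=6; B->plug->A->R->C->L->B->refl->C->L'->G->R'->G->plug->G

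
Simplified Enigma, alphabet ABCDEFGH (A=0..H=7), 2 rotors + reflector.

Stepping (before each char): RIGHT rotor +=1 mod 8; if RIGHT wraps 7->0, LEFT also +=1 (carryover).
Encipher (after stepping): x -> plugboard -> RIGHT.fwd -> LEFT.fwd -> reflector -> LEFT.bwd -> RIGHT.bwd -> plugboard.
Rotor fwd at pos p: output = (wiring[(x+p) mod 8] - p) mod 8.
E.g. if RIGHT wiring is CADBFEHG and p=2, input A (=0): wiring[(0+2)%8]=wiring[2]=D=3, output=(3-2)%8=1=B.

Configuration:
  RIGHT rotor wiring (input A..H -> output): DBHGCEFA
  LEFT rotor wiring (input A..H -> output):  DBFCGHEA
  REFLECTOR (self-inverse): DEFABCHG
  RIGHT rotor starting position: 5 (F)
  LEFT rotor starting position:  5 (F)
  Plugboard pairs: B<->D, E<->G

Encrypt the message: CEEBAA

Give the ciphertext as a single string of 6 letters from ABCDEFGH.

Answer: DCCHHE

Derivation:
Char 1 ('C'): step: R->6, L=5; C->plug->C->R->F->L->A->refl->D->L'->C->R'->B->plug->D
Char 2 ('E'): step: R->7, L=5; E->plug->G->R->F->L->A->refl->D->L'->C->R'->C->plug->C
Char 3 ('E'): step: R->0, L->6 (L advanced); E->plug->G->R->F->L->E->refl->B->L'->H->R'->C->plug->C
Char 4 ('B'): step: R->1, L=6; B->plug->D->R->B->L->C->refl->F->L'->C->R'->H->plug->H
Char 5 ('A'): step: R->2, L=6; A->plug->A->R->F->L->E->refl->B->L'->H->R'->H->plug->H
Char 6 ('A'): step: R->3, L=6; A->plug->A->R->D->L->D->refl->A->L'->G->R'->G->plug->E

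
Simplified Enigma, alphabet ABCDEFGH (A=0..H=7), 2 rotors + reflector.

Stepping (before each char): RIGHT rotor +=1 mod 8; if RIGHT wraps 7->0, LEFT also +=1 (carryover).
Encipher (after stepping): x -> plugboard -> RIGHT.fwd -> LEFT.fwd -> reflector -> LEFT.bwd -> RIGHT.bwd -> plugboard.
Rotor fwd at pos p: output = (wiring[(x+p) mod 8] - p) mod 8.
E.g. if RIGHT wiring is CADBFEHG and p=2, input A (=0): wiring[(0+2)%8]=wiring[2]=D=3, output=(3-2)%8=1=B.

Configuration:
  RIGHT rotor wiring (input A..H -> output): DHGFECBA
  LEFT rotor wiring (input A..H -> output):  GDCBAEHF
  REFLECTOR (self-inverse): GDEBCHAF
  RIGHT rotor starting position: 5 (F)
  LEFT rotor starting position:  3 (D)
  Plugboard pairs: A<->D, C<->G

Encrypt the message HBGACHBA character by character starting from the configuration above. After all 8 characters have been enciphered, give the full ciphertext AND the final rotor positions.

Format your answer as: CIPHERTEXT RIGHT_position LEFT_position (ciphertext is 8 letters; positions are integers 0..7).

Answer: DCCHFDHF 5 4

Derivation:
Char 1 ('H'): step: R->6, L=3; H->plug->H->R->E->L->C->refl->E->L'->D->R'->A->plug->D
Char 2 ('B'): step: R->7, L=3; B->plug->B->R->E->L->C->refl->E->L'->D->R'->G->plug->C
Char 3 ('G'): step: R->0, L->4 (L advanced); G->plug->C->R->G->L->G->refl->A->L'->B->R'->G->plug->C
Char 4 ('A'): step: R->1, L=4; A->plug->D->R->D->L->B->refl->D->L'->C->R'->H->plug->H
Char 5 ('C'): step: R->2, L=4; C->plug->G->R->B->L->A->refl->G->L'->G->R'->F->plug->F
Char 6 ('H'): step: R->3, L=4; H->plug->H->R->D->L->B->refl->D->L'->C->R'->A->plug->D
Char 7 ('B'): step: R->4, L=4; B->plug->B->R->G->L->G->refl->A->L'->B->R'->H->plug->H
Char 8 ('A'): step: R->5, L=4; A->plug->D->R->G->L->G->refl->A->L'->B->R'->F->plug->F
Final: ciphertext=DCCHFDHF, RIGHT=5, LEFT=4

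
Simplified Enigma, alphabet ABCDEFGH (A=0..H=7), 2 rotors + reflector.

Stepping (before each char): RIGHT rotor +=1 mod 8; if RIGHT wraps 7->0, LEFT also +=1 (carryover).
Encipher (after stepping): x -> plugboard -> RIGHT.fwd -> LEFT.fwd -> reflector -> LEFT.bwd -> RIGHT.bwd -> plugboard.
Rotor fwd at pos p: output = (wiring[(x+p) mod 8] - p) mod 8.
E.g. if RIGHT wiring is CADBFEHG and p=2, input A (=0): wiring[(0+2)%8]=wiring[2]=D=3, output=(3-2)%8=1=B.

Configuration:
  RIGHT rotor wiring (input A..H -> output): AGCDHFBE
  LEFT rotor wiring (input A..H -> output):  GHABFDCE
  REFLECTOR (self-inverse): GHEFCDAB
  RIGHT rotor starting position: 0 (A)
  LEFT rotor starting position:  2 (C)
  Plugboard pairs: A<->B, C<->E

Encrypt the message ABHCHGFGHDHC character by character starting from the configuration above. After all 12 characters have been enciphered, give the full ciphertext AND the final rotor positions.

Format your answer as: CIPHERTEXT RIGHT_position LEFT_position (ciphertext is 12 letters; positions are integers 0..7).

Answer: GHEDEBCABHFB 4 3

Derivation:
Char 1 ('A'): step: R->1, L=2; A->plug->B->R->B->L->H->refl->B->L'->D->R'->G->plug->G
Char 2 ('B'): step: R->2, L=2; B->plug->A->R->A->L->G->refl->A->L'->E->R'->H->plug->H
Char 3 ('H'): step: R->3, L=2; H->plug->H->R->H->L->F->refl->D->L'->C->R'->C->plug->E
Char 4 ('C'): step: R->4, L=2; C->plug->E->R->E->L->A->refl->G->L'->A->R'->D->plug->D
Char 5 ('H'): step: R->5, L=2; H->plug->H->R->C->L->D->refl->F->L'->H->R'->C->plug->E
Char 6 ('G'): step: R->6, L=2; G->plug->G->R->B->L->H->refl->B->L'->D->R'->A->plug->B
Char 7 ('F'): step: R->7, L=2; F->plug->F->R->A->L->G->refl->A->L'->E->R'->E->plug->C
Char 8 ('G'): step: R->0, L->3 (L advanced); G->plug->G->R->B->L->C->refl->E->L'->G->R'->B->plug->A
Char 9 ('H'): step: R->1, L=3; H->plug->H->R->H->L->F->refl->D->L'->F->R'->A->plug->B
Char 10 ('D'): step: R->2, L=3; D->plug->D->R->D->L->H->refl->B->L'->E->R'->H->plug->H
Char 11 ('H'): step: R->3, L=3; H->plug->H->R->H->L->F->refl->D->L'->F->R'->F->plug->F
Char 12 ('C'): step: R->4, L=3; C->plug->E->R->E->L->B->refl->H->L'->D->R'->A->plug->B
Final: ciphertext=GHEDEBCABHFB, RIGHT=4, LEFT=3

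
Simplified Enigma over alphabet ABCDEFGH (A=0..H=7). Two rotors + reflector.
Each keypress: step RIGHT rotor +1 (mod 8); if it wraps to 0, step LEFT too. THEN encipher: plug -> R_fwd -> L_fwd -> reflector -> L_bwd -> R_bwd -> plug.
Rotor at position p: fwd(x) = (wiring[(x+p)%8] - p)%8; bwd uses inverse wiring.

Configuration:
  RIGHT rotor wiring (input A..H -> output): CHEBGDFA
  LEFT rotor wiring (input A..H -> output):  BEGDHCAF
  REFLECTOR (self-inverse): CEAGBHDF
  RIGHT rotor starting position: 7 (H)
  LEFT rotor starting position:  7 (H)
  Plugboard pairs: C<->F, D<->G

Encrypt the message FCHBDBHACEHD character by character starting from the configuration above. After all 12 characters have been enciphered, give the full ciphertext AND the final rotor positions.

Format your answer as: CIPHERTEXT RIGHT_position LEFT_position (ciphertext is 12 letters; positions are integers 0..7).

Char 1 ('F'): step: R->0, L->0 (L advanced); F->plug->C->R->E->L->H->refl->F->L'->H->R'->B->plug->B
Char 2 ('C'): step: R->1, L=0; C->plug->F->R->E->L->H->refl->F->L'->H->R'->G->plug->D
Char 3 ('H'): step: R->2, L=0; H->plug->H->R->F->L->C->refl->A->L'->G->R'->F->plug->C
Char 4 ('B'): step: R->3, L=0; B->plug->B->R->D->L->D->refl->G->L'->C->R'->D->plug->G
Char 5 ('D'): step: R->4, L=0; D->plug->G->R->A->L->B->refl->E->L'->B->R'->C->plug->F
Char 6 ('B'): step: R->5, L=0; B->plug->B->R->A->L->B->refl->E->L'->B->R'->H->plug->H
Char 7 ('H'): step: R->6, L=0; H->plug->H->R->F->L->C->refl->A->L'->G->R'->E->plug->E
Char 8 ('A'): step: R->7, L=0; A->plug->A->R->B->L->E->refl->B->L'->A->R'->C->plug->F
Char 9 ('C'): step: R->0, L->1 (L advanced); C->plug->F->R->D->L->G->refl->D->L'->A->R'->H->plug->H
Char 10 ('E'): step: R->1, L=1; E->plug->E->R->C->L->C->refl->A->L'->H->R'->G->plug->D
Char 11 ('H'): step: R->2, L=1; H->plug->H->R->F->L->H->refl->F->L'->B->R'->D->plug->G
Char 12 ('D'): step: R->3, L=1; D->plug->G->R->E->L->B->refl->E->L'->G->R'->A->plug->A
Final: ciphertext=BDCGFHEFHDGA, RIGHT=3, LEFT=1

Answer: BDCGFHEFHDGA 3 1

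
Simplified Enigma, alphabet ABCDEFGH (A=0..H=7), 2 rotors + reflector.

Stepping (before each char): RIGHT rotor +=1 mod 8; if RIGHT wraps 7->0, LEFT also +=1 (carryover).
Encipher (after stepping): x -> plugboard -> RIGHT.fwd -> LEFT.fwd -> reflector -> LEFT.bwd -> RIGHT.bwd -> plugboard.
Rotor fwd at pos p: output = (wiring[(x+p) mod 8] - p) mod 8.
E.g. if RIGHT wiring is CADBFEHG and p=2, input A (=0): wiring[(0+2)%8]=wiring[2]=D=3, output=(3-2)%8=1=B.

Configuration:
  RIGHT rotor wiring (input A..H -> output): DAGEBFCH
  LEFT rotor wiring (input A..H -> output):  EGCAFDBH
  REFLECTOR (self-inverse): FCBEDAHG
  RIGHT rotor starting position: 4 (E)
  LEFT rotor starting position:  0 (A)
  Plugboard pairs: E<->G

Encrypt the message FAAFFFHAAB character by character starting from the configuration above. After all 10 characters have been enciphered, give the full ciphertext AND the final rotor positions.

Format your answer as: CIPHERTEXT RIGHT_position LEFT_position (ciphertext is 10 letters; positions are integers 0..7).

Answer: EEGBGGDHBA 6 1

Derivation:
Char 1 ('F'): step: R->5, L=0; F->plug->F->R->B->L->G->refl->H->L'->H->R'->G->plug->E
Char 2 ('A'): step: R->6, L=0; A->plug->A->R->E->L->F->refl->A->L'->D->R'->G->plug->E
Char 3 ('A'): step: R->7, L=0; A->plug->A->R->A->L->E->refl->D->L'->F->R'->E->plug->G
Char 4 ('F'): step: R->0, L->1 (L advanced); F->plug->F->R->F->L->A->refl->F->L'->A->R'->B->plug->B
Char 5 ('F'): step: R->1, L=1; F->plug->F->R->B->L->B->refl->C->L'->E->R'->E->plug->G
Char 6 ('F'): step: R->2, L=1; F->plug->F->R->F->L->A->refl->F->L'->A->R'->E->plug->G
Char 7 ('H'): step: R->3, L=1; H->plug->H->R->D->L->E->refl->D->L'->H->R'->D->plug->D
Char 8 ('A'): step: R->4, L=1; A->plug->A->R->F->L->A->refl->F->L'->A->R'->H->plug->H
Char 9 ('A'): step: R->5, L=1; A->plug->A->R->A->L->F->refl->A->L'->F->R'->B->plug->B
Char 10 ('B'): step: R->6, L=1; B->plug->B->R->B->L->B->refl->C->L'->E->R'->A->plug->A
Final: ciphertext=EEGBGGDHBA, RIGHT=6, LEFT=1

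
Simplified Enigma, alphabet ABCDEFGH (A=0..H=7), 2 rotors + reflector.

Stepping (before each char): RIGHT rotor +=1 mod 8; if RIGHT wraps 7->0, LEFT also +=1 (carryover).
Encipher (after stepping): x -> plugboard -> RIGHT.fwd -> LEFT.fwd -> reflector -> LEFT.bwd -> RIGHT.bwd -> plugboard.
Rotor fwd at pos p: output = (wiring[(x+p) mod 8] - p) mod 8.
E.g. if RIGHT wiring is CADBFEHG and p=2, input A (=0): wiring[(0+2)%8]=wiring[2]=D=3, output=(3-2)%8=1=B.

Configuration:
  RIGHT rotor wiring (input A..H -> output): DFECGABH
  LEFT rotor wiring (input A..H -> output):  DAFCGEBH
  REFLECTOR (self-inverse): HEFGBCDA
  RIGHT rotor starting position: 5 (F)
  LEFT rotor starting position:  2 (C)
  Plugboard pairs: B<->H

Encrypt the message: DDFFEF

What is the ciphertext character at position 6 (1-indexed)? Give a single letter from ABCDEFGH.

Char 1 ('D'): step: R->6, L=2; D->plug->D->R->H->L->G->refl->D->L'->A->R'->G->plug->G
Char 2 ('D'): step: R->7, L=2; D->plug->D->R->F->L->F->refl->C->L'->D->R'->E->plug->E
Char 3 ('F'): step: R->0, L->3 (L advanced); F->plug->F->R->A->L->H->refl->A->L'->F->R'->B->plug->H
Char 4 ('F'): step: R->1, L=3; F->plug->F->R->A->L->H->refl->A->L'->F->R'->D->plug->D
Char 5 ('E'): step: R->2, L=3; E->plug->E->R->H->L->C->refl->F->L'->G->R'->D->plug->D
Char 6 ('F'): step: R->3, L=3; F->plug->F->R->A->L->H->refl->A->L'->F->R'->C->plug->C

C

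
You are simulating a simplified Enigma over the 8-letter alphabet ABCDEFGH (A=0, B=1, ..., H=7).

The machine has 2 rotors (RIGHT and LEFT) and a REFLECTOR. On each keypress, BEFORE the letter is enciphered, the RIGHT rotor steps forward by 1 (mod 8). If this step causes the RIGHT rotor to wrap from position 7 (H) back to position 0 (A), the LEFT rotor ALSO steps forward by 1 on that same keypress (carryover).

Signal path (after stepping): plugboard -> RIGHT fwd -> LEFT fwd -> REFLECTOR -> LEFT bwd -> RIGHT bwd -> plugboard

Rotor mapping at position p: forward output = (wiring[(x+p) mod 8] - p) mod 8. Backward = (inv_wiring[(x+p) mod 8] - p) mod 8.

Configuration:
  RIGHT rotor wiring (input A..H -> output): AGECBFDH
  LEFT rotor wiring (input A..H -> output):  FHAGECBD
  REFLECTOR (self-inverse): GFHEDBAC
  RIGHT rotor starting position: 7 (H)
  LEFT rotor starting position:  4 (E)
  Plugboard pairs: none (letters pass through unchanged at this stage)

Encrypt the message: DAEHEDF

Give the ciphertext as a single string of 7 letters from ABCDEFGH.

Char 1 ('D'): step: R->0, L->5 (L advanced); D->plug->D->R->C->L->G->refl->A->L'->D->R'->G->plug->G
Char 2 ('A'): step: R->1, L=5; A->plug->A->R->F->L->D->refl->E->L'->B->R'->C->plug->C
Char 3 ('E'): step: R->2, L=5; E->plug->E->R->B->L->E->refl->D->L'->F->R'->F->plug->F
Char 4 ('H'): step: R->3, L=5; H->plug->H->R->B->L->E->refl->D->L'->F->R'->F->plug->F
Char 5 ('E'): step: R->4, L=5; E->plug->E->R->E->L->C->refl->H->L'->H->R'->C->plug->C
Char 6 ('D'): step: R->5, L=5; D->plug->D->R->D->L->A->refl->G->L'->C->R'->C->plug->C
Char 7 ('F'): step: R->6, L=5; F->plug->F->R->E->L->C->refl->H->L'->H->R'->H->plug->H

Answer: GCFFCCH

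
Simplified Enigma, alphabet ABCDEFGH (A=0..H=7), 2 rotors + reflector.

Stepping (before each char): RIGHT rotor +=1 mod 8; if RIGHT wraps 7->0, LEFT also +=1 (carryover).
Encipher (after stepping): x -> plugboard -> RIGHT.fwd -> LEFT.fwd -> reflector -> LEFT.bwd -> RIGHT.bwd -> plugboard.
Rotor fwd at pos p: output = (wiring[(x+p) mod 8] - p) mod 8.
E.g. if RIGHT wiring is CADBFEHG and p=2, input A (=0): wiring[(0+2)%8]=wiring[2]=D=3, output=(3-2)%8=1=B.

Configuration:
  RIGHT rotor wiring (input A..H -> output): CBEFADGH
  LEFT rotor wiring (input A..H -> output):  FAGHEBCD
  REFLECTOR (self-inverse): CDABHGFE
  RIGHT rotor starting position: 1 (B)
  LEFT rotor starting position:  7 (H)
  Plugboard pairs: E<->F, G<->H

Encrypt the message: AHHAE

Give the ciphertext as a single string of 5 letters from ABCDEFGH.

Answer: GFDFH

Derivation:
Char 1 ('A'): step: R->2, L=7; A->plug->A->R->C->L->B->refl->D->L'->H->R'->H->plug->G
Char 2 ('H'): step: R->3, L=7; H->plug->G->R->G->L->C->refl->A->L'->E->R'->E->plug->F
Char 3 ('H'): step: R->4, L=7; H->plug->G->R->A->L->E->refl->H->L'->D->R'->D->plug->D
Char 4 ('A'): step: R->5, L=7; A->plug->A->R->G->L->C->refl->A->L'->E->R'->E->plug->F
Char 5 ('E'): step: R->6, L=7; E->plug->F->R->H->L->D->refl->B->L'->C->R'->G->plug->H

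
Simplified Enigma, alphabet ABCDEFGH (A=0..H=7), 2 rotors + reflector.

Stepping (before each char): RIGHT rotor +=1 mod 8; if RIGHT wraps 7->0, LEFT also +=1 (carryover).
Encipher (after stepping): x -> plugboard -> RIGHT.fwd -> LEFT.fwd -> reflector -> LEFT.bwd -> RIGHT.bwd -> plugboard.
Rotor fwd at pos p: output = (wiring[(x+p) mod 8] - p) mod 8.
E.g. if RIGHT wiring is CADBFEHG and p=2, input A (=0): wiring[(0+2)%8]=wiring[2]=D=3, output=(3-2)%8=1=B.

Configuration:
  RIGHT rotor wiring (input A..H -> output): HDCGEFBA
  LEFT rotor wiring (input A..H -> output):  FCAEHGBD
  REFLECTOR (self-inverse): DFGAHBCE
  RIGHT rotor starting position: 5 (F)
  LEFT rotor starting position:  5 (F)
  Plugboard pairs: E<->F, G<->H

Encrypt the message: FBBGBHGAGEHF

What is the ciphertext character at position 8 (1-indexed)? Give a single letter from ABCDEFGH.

Char 1 ('F'): step: R->6, L=5; F->plug->E->R->E->L->F->refl->B->L'->A->R'->F->plug->E
Char 2 ('B'): step: R->7, L=5; B->plug->B->R->A->L->B->refl->F->L'->E->R'->C->plug->C
Char 3 ('B'): step: R->0, L->6 (L advanced); B->plug->B->R->D->L->E->refl->H->L'->C->R'->C->plug->C
Char 4 ('G'): step: R->1, L=6; G->plug->H->R->G->L->B->refl->F->L'->B->R'->B->plug->B
Char 5 ('B'): step: R->2, L=6; B->plug->B->R->E->L->C->refl->G->L'->F->R'->G->plug->H
Char 6 ('H'): step: R->3, L=6; H->plug->G->R->A->L->D->refl->A->L'->H->R'->H->plug->G
Char 7 ('G'): step: R->4, L=6; G->plug->H->R->C->L->H->refl->E->L'->D->R'->E->plug->F
Char 8 ('A'): step: R->5, L=6; A->plug->A->R->A->L->D->refl->A->L'->H->R'->H->plug->G

G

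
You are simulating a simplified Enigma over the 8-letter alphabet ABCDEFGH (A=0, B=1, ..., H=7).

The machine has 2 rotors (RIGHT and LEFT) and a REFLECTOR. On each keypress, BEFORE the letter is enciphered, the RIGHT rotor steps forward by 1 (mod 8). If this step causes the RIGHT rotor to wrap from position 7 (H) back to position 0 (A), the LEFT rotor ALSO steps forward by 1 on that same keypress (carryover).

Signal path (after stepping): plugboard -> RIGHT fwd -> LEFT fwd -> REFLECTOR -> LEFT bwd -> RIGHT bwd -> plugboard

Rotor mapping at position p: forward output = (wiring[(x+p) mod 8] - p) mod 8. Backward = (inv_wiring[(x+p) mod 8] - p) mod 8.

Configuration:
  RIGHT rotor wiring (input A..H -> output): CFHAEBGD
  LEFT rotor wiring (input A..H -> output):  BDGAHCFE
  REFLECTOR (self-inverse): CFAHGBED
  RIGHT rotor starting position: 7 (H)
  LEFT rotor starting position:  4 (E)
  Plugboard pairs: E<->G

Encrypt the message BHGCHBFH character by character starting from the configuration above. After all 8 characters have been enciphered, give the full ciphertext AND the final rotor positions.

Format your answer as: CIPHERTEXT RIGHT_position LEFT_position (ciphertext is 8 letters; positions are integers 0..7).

Answer: DCHEEHEG 7 5

Derivation:
Char 1 ('B'): step: R->0, L->5 (L advanced); B->plug->B->R->F->L->B->refl->F->L'->A->R'->D->plug->D
Char 2 ('H'): step: R->1, L=5; H->plug->H->R->B->L->A->refl->C->L'->H->R'->C->plug->C
Char 3 ('G'): step: R->2, L=5; G->plug->E->R->E->L->G->refl->E->L'->D->R'->H->plug->H
Char 4 ('C'): step: R->3, L=5; C->plug->C->R->G->L->D->refl->H->L'->C->R'->G->plug->E
Char 5 ('H'): step: R->4, L=5; H->plug->H->R->E->L->G->refl->E->L'->D->R'->G->plug->E
Char 6 ('B'): step: R->5, L=5; B->plug->B->R->B->L->A->refl->C->L'->H->R'->H->plug->H
Char 7 ('F'): step: R->6, L=5; F->plug->F->R->C->L->H->refl->D->L'->G->R'->G->plug->E
Char 8 ('H'): step: R->7, L=5; H->plug->H->R->H->L->C->refl->A->L'->B->R'->E->plug->G
Final: ciphertext=DCHEEHEG, RIGHT=7, LEFT=5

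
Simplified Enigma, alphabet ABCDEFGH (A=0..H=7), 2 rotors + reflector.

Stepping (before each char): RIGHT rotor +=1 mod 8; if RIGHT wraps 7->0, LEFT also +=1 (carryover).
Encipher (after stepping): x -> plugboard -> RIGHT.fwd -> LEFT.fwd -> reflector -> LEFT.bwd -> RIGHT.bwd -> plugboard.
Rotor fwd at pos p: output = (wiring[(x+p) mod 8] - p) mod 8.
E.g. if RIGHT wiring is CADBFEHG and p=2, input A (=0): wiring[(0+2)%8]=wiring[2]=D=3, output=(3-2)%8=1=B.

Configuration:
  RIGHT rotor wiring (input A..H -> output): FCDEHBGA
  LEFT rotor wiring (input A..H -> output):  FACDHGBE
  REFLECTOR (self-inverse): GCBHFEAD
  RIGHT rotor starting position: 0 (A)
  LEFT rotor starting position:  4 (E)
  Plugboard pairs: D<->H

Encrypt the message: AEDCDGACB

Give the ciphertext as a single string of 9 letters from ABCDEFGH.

Answer: DAGBEHHGD

Derivation:
Char 1 ('A'): step: R->1, L=4; A->plug->A->R->B->L->C->refl->B->L'->E->R'->H->plug->D
Char 2 ('E'): step: R->2, L=4; E->plug->E->R->E->L->B->refl->C->L'->B->R'->A->plug->A
Char 3 ('D'): step: R->3, L=4; D->plug->H->R->A->L->D->refl->H->L'->H->R'->G->plug->G
Char 4 ('C'): step: R->4, L=4; C->plug->C->R->C->L->F->refl->E->L'->F->R'->B->plug->B
Char 5 ('D'): step: R->5, L=4; D->plug->H->R->C->L->F->refl->E->L'->F->R'->E->plug->E
Char 6 ('G'): step: R->6, L=4; G->plug->G->R->B->L->C->refl->B->L'->E->R'->D->plug->H
Char 7 ('A'): step: R->7, L=4; A->plug->A->R->B->L->C->refl->B->L'->E->R'->D->plug->H
Char 8 ('C'): step: R->0, L->5 (L advanced); C->plug->C->R->D->L->A->refl->G->L'->G->R'->G->plug->G
Char 9 ('B'): step: R->1, L=5; B->plug->B->R->C->L->H->refl->D->L'->E->R'->H->plug->D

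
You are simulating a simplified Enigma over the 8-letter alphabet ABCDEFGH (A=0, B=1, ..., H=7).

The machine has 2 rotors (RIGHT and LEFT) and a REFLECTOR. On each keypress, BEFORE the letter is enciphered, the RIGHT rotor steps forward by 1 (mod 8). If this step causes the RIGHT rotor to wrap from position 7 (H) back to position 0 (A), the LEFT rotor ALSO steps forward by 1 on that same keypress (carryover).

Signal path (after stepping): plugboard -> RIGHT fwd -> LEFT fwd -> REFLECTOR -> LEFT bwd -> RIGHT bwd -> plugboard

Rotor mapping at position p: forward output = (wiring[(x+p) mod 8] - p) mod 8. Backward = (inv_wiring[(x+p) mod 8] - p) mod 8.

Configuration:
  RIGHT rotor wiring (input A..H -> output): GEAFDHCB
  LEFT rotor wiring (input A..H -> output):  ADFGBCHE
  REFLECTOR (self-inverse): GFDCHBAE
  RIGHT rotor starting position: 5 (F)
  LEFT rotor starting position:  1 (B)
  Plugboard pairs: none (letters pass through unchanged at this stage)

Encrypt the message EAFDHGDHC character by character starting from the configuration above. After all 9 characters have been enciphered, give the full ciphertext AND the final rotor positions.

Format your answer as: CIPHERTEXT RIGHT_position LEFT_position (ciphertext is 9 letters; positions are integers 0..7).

Answer: AFBFCAFFG 6 2

Derivation:
Char 1 ('E'): step: R->6, L=1; E->plug->E->R->C->L->F->refl->B->L'->E->R'->A->plug->A
Char 2 ('A'): step: R->7, L=1; A->plug->A->R->C->L->F->refl->B->L'->E->R'->F->plug->F
Char 3 ('F'): step: R->0, L->2 (L advanced); F->plug->F->R->H->L->B->refl->F->L'->E->R'->B->plug->B
Char 4 ('D'): step: R->1, L=2; D->plug->D->R->C->L->H->refl->E->L'->B->R'->F->plug->F
Char 5 ('H'): step: R->2, L=2; H->plug->H->R->C->L->H->refl->E->L'->B->R'->C->plug->C
Char 6 ('G'): step: R->3, L=2; G->plug->G->R->B->L->E->refl->H->L'->C->R'->A->plug->A
Char 7 ('D'): step: R->4, L=2; D->plug->D->R->F->L->C->refl->D->L'->A->R'->F->plug->F
Char 8 ('H'): step: R->5, L=2; H->plug->H->R->G->L->G->refl->A->L'->D->R'->F->plug->F
Char 9 ('C'): step: R->6, L=2; C->plug->C->R->A->L->D->refl->C->L'->F->R'->G->plug->G
Final: ciphertext=AFBFCAFFG, RIGHT=6, LEFT=2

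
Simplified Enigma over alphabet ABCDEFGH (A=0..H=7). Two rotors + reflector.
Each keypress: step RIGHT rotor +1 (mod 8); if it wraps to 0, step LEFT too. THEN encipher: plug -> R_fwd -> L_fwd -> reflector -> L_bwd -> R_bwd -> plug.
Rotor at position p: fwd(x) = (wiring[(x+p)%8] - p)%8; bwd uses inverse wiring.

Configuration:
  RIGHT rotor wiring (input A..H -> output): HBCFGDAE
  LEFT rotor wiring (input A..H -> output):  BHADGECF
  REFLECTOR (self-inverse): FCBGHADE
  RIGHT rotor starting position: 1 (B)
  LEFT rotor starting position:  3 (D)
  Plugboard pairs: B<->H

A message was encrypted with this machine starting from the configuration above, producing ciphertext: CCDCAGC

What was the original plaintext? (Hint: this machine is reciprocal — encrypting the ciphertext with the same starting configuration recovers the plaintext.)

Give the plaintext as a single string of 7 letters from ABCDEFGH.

Char 1 ('C'): step: R->2, L=3; C->plug->C->R->E->L->C->refl->B->L'->C->R'->F->plug->F
Char 2 ('C'): step: R->3, L=3; C->plug->C->R->A->L->A->refl->F->L'->H->R'->H->plug->B
Char 3 ('D'): step: R->4, L=3; D->plug->D->R->A->L->A->refl->F->L'->H->R'->B->plug->H
Char 4 ('C'): step: R->5, L=3; C->plug->C->R->H->L->F->refl->A->L'->A->R'->G->plug->G
Char 5 ('A'): step: R->6, L=3; A->plug->A->R->C->L->B->refl->C->L'->E->R'->E->plug->E
Char 6 ('G'): step: R->7, L=3; G->plug->G->R->E->L->C->refl->B->L'->C->R'->C->plug->C
Char 7 ('C'): step: R->0, L->4 (L advanced); C->plug->C->R->C->L->G->refl->D->L'->F->R'->D->plug->D

Answer: FBHGECD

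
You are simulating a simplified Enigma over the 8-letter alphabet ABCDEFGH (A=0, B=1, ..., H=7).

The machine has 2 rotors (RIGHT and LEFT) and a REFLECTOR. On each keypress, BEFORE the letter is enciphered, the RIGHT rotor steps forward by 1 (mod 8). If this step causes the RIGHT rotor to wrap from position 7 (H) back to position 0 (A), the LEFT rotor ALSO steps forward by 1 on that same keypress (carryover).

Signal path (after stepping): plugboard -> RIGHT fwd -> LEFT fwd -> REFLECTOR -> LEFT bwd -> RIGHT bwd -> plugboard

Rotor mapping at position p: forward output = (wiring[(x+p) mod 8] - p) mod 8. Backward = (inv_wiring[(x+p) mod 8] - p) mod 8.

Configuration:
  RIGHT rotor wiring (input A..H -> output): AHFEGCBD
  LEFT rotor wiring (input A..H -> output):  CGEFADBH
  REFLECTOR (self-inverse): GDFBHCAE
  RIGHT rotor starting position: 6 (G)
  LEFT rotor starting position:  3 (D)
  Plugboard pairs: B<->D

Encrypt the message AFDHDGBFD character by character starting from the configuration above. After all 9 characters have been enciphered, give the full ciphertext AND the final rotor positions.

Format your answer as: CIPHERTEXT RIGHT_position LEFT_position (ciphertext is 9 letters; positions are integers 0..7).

Answer: ECADCHGHC 7 4

Derivation:
Char 1 ('A'): step: R->7, L=3; A->plug->A->R->E->L->E->refl->H->L'->F->R'->E->plug->E
Char 2 ('F'): step: R->0, L->4 (L advanced); F->plug->F->R->C->L->F->refl->C->L'->F->R'->C->plug->C
Char 3 ('D'): step: R->1, L=4; D->plug->B->R->E->L->G->refl->A->L'->G->R'->A->plug->A
Char 4 ('H'): step: R->2, L=4; H->plug->H->R->F->L->C->refl->F->L'->C->R'->B->plug->D
Char 5 ('D'): step: R->3, L=4; D->plug->B->R->D->L->D->refl->B->L'->H->R'->C->plug->C
Char 6 ('G'): step: R->4, L=4; G->plug->G->R->B->L->H->refl->E->L'->A->R'->H->plug->H
Char 7 ('B'): step: R->5, L=4; B->plug->D->R->D->L->D->refl->B->L'->H->R'->G->plug->G
Char 8 ('F'): step: R->6, L=4; F->plug->F->R->G->L->A->refl->G->L'->E->R'->H->plug->H
Char 9 ('D'): step: R->7, L=4; D->plug->B->R->B->L->H->refl->E->L'->A->R'->C->plug->C
Final: ciphertext=ECADCHGHC, RIGHT=7, LEFT=4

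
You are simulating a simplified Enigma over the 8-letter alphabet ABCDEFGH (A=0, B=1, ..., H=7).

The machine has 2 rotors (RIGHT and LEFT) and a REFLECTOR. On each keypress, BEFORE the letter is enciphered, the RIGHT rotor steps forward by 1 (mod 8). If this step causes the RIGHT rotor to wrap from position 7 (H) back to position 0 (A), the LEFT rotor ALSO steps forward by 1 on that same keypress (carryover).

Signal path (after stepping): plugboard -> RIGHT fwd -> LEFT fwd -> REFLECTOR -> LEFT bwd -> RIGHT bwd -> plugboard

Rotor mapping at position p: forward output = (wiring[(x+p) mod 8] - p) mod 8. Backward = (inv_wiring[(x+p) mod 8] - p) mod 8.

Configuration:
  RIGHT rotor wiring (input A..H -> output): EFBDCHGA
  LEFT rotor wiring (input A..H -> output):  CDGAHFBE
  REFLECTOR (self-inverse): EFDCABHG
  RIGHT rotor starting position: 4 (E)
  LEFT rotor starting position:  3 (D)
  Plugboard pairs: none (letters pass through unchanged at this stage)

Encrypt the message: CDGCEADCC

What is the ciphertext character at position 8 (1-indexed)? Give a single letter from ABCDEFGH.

Char 1 ('C'): step: R->5, L=3; C->plug->C->R->D->L->G->refl->H->L'->F->R'->H->plug->H
Char 2 ('D'): step: R->6, L=3; D->plug->D->R->H->L->D->refl->C->L'->C->R'->B->plug->B
Char 3 ('G'): step: R->7, L=3; G->plug->G->R->A->L->F->refl->B->L'->E->R'->E->plug->E
Char 4 ('C'): step: R->0, L->4 (L advanced); C->plug->C->R->B->L->B->refl->F->L'->C->R'->E->plug->E
Char 5 ('E'): step: R->1, L=4; E->plug->E->R->G->L->C->refl->D->L'->A->R'->B->plug->B
Char 6 ('A'): step: R->2, L=4; A->plug->A->R->H->L->E->refl->A->L'->D->R'->H->plug->H
Char 7 ('D'): step: R->3, L=4; D->plug->D->R->D->L->A->refl->E->L'->H->R'->B->plug->B
Char 8 ('C'): step: R->4, L=4; C->plug->C->R->C->L->F->refl->B->L'->B->R'->F->plug->F

F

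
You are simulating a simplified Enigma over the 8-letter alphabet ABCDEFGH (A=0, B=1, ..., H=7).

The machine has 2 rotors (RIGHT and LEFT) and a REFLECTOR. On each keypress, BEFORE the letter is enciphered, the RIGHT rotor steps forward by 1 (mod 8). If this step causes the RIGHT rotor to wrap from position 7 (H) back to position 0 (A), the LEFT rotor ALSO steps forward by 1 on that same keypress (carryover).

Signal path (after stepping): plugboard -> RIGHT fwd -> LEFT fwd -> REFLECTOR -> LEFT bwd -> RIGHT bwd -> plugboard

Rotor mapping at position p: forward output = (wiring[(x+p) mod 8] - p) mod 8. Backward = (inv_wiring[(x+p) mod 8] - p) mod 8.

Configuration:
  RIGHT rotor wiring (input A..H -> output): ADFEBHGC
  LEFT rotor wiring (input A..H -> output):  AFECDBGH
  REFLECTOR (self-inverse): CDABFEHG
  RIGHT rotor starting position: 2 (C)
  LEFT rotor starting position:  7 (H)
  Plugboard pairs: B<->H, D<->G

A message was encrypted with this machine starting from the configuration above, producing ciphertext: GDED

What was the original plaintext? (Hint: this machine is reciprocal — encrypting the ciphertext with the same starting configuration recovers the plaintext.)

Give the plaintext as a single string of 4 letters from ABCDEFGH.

Char 1 ('G'): step: R->3, L=7; G->plug->D->R->D->L->F->refl->E->L'->F->R'->F->plug->F
Char 2 ('D'): step: R->4, L=7; D->plug->G->R->B->L->B->refl->D->L'->E->R'->E->plug->E
Char 3 ('E'): step: R->5, L=7; E->plug->E->R->G->L->C->refl->A->L'->A->R'->F->plug->F
Char 4 ('D'): step: R->6, L=7; D->plug->G->R->D->L->F->refl->E->L'->F->R'->D->plug->G

Answer: FEFG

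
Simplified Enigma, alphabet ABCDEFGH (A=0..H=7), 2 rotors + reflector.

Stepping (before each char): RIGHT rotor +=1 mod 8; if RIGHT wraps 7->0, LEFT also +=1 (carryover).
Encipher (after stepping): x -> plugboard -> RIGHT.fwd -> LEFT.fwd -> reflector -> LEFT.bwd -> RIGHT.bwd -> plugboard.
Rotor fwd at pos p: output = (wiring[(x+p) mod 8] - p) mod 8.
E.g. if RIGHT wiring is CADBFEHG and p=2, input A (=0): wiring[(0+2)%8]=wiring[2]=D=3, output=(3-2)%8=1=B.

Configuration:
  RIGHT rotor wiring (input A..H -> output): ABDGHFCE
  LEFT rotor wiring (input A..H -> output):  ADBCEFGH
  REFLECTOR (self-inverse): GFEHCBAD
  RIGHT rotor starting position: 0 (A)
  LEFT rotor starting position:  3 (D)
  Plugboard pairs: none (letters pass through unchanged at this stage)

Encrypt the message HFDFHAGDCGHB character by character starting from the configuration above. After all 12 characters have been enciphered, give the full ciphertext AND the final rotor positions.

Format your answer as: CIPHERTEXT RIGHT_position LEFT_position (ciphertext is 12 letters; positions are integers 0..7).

Char 1 ('H'): step: R->1, L=3; H->plug->H->R->H->L->G->refl->A->L'->G->R'->D->plug->D
Char 2 ('F'): step: R->2, L=3; F->plug->F->R->C->L->C->refl->E->L'->E->R'->B->plug->B
Char 3 ('D'): step: R->3, L=3; D->plug->D->R->H->L->G->refl->A->L'->G->R'->G->plug->G
Char 4 ('F'): step: R->4, L=3; F->plug->F->R->F->L->F->refl->B->L'->B->R'->B->plug->B
Char 5 ('H'): step: R->5, L=3; H->plug->H->R->C->L->C->refl->E->L'->E->R'->E->plug->E
Char 6 ('A'): step: R->6, L=3; A->plug->A->R->E->L->E->refl->C->L'->C->R'->C->plug->C
Char 7 ('G'): step: R->7, L=3; G->plug->G->R->G->L->A->refl->G->L'->H->R'->E->plug->E
Char 8 ('D'): step: R->0, L->4 (L advanced); D->plug->D->R->G->L->F->refl->B->L'->B->R'->B->plug->B
Char 9 ('C'): step: R->1, L=4; C->plug->C->R->F->L->H->refl->D->L'->D->R'->G->plug->G
Char 10 ('G'): step: R->2, L=4; G->plug->G->R->G->L->F->refl->B->L'->B->R'->A->plug->A
Char 11 ('H'): step: R->3, L=4; H->plug->H->R->A->L->A->refl->G->L'->H->R'->D->plug->D
Char 12 ('B'): step: R->4, L=4; B->plug->B->R->B->L->B->refl->F->L'->G->R'->C->plug->C
Final: ciphertext=DBGBECEBGADC, RIGHT=4, LEFT=4

Answer: DBGBECEBGADC 4 4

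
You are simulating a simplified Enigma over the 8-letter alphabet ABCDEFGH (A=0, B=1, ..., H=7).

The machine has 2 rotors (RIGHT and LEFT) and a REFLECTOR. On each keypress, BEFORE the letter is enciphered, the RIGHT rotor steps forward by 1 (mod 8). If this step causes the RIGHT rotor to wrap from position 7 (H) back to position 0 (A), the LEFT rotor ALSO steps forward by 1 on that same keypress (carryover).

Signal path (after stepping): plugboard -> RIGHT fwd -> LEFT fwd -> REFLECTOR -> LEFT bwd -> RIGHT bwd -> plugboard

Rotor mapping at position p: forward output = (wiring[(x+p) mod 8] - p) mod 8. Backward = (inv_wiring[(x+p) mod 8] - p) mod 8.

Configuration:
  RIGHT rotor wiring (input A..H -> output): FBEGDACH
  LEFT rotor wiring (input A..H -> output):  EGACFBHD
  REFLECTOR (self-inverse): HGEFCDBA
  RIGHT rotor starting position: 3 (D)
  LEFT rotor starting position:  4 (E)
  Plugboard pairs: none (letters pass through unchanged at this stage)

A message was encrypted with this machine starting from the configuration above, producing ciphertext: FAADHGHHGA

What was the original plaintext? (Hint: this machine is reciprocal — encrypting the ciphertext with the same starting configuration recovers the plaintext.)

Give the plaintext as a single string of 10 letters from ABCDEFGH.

Answer: CEDBECGBEF

Derivation:
Char 1 ('F'): step: R->4, L=4; F->plug->F->R->F->L->C->refl->E->L'->G->R'->C->plug->C
Char 2 ('A'): step: R->5, L=4; A->plug->A->R->D->L->H->refl->A->L'->E->R'->E->plug->E
Char 3 ('A'): step: R->6, L=4; A->plug->A->R->E->L->A->refl->H->L'->D->R'->D->plug->D
Char 4 ('D'): step: R->7, L=4; D->plug->D->R->F->L->C->refl->E->L'->G->R'->B->plug->B
Char 5 ('H'): step: R->0, L->5 (L advanced); H->plug->H->R->H->L->A->refl->H->L'->D->R'->E->plug->E
Char 6 ('G'): step: R->1, L=5; G->plug->G->R->G->L->F->refl->D->L'->F->R'->C->plug->C
Char 7 ('H'): step: R->2, L=5; H->plug->H->R->H->L->A->refl->H->L'->D->R'->G->plug->G
Char 8 ('H'): step: R->3, L=5; H->plug->H->R->B->L->C->refl->E->L'->A->R'->B->plug->B
Char 9 ('G'): step: R->4, L=5; G->plug->G->R->A->L->E->refl->C->L'->B->R'->E->plug->E
Char 10 ('A'): step: R->5, L=5; A->plug->A->R->D->L->H->refl->A->L'->H->R'->F->plug->F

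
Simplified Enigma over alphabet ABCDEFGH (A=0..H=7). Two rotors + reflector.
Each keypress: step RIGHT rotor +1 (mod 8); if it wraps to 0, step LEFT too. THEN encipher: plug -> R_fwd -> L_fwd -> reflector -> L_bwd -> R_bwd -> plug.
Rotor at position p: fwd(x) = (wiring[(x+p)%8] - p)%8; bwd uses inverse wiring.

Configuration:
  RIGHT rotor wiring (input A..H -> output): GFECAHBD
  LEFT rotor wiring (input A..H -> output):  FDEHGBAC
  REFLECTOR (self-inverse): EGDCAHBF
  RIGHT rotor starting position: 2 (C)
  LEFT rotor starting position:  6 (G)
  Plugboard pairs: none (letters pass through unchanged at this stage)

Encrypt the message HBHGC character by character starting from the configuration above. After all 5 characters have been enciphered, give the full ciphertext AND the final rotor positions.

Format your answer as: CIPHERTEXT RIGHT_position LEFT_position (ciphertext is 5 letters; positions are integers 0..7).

Answer: DEAAF 7 6

Derivation:
Char 1 ('H'): step: R->3, L=6; H->plug->H->R->B->L->E->refl->A->L'->G->R'->D->plug->D
Char 2 ('B'): step: R->4, L=6; B->plug->B->R->D->L->F->refl->H->L'->C->R'->E->plug->E
Char 3 ('H'): step: R->5, L=6; H->plug->H->R->D->L->F->refl->H->L'->C->R'->A->plug->A
Char 4 ('G'): step: R->6, L=6; G->plug->G->R->C->L->H->refl->F->L'->D->R'->A->plug->A
Char 5 ('C'): step: R->7, L=6; C->plug->C->R->G->L->A->refl->E->L'->B->R'->F->plug->F
Final: ciphertext=DEAAF, RIGHT=7, LEFT=6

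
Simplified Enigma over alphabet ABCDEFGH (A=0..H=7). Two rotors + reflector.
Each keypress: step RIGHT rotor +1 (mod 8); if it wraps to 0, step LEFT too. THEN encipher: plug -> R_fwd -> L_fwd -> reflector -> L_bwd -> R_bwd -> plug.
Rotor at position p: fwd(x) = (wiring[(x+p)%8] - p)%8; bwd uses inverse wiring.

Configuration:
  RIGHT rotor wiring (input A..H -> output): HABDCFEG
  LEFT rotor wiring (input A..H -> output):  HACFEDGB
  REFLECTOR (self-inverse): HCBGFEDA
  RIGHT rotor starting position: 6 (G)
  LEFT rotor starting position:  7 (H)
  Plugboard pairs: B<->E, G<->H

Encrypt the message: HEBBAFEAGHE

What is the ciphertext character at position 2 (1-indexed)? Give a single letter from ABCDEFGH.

Char 1 ('H'): step: R->7, L=7; H->plug->G->R->G->L->E->refl->F->L'->F->R'->H->plug->G
Char 2 ('E'): step: R->0, L->0 (L advanced); E->plug->B->R->A->L->H->refl->A->L'->B->R'->C->plug->C

C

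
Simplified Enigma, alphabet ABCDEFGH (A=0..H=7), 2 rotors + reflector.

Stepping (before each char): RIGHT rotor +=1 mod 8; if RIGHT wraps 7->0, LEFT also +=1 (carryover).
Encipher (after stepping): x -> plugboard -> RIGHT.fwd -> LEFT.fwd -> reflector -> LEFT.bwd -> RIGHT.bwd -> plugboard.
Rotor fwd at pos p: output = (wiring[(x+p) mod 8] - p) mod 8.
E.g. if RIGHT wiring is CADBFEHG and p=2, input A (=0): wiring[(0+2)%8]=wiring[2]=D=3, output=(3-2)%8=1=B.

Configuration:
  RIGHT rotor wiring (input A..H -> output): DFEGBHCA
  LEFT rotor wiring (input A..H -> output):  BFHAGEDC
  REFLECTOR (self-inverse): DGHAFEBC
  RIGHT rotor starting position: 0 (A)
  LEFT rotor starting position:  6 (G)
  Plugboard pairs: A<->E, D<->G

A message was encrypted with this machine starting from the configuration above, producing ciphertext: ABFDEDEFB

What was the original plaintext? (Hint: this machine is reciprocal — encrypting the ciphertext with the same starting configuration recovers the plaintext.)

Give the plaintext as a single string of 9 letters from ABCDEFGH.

Char 1 ('A'): step: R->1, L=6; A->plug->E->R->G->L->A->refl->D->L'->C->R'->H->plug->H
Char 2 ('B'): step: R->2, L=6; B->plug->B->R->E->L->B->refl->G->L'->H->R'->C->plug->C
Char 3 ('F'): step: R->3, L=6; F->plug->F->R->A->L->F->refl->E->L'->B->R'->H->plug->H
Char 4 ('D'): step: R->4, L=6; D->plug->G->R->A->L->F->refl->E->L'->B->R'->F->plug->F
Char 5 ('E'): step: R->5, L=6; E->plug->A->R->C->L->D->refl->A->L'->G->R'->D->plug->G
Char 6 ('D'): step: R->6, L=6; D->plug->G->R->D->L->H->refl->C->L'->F->R'->C->plug->C
Char 7 ('E'): step: R->7, L=6; E->plug->A->R->B->L->E->refl->F->L'->A->R'->G->plug->D
Char 8 ('F'): step: R->0, L->7 (L advanced); F->plug->F->R->H->L->E->refl->F->L'->G->R'->D->plug->G
Char 9 ('B'): step: R->1, L=7; B->plug->B->R->D->L->A->refl->D->L'->A->R'->D->plug->G

Answer: HCHFGCDGG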